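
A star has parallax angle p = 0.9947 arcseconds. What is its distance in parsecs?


d = 1/p = 1/0.9947 = 1.0053

1.0053 pc


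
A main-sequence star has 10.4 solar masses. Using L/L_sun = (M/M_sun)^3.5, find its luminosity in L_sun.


L/L_sun = (M/M_sun)^3.5 = 10.4^3.5 = 3627.5774

3627.5774 L_sun


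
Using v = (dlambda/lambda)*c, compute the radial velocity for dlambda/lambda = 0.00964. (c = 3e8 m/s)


v = (dlambda/lambda) * c = 0.00964 * 3e8 = 2.892e+06

2.892e+06 m/s


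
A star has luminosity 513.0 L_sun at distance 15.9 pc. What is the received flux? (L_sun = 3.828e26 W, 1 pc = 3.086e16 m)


F = L / (4*pi*d^2) = 1.964e+29 / (4*pi*(4.907e+17)^2) = 6.491e-08

6.491e-08 W/m^2


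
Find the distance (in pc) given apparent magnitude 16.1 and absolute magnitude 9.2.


d = 10^((m - M + 5)/5) = 10^((16.1 - 9.2 + 5)/5) = 239.8833

239.8833 pc


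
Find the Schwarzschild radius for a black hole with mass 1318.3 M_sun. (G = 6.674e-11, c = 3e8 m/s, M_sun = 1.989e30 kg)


M = 1318.3 * 1.989e30 kg = 2.6220987e+33 kg. rs = 2GM/c^2 = 2 * 6.674e-11 * 2.6220987e+33 / (3e8)^2 = 3.889e+06

3.889e+06 m


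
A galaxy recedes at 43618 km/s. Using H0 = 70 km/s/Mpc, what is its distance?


d = v / H0 = 43618 / 70 = 623.1143

623.1143 Mpc


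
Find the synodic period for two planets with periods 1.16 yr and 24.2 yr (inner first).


1/P_syn = |1/P1 - 1/P2| = |1/1.16 - 1/24.2| => P_syn = 1.2184

1.2184 years


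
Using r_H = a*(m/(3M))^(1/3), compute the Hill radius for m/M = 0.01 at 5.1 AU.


r_H = a * (m/3M)^(1/3) = 5.1 * (0.01/3)^(1/3) = 0.7618

0.7618 AU


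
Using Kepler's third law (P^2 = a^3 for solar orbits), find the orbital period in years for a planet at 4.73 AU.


P = a^(3/2) = 4.73^1.5 = 10.2871

10.2871 years


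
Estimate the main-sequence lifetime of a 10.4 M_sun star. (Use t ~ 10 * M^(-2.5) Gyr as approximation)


t = 10 * M^(-2.5) = 10 * 10.4^(-2.5) = 0.0287

0.0287 Gyr


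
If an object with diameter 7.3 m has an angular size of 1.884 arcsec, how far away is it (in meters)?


D = size / theta_rad, theta_rad = 1.884 * pi/(180*3600) = 9.134e-06, D = 799221.383

799221.383 m


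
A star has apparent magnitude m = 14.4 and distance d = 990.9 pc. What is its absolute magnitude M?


M = m - 5*log10(d) + 5 = 14.4 - 5*log10(990.9) + 5 = 4.4199

4.4199


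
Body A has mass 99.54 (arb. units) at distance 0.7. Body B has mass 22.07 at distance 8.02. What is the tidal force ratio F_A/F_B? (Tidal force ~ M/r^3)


Ratio = (M1/r1^3) / (M2/r2^3) = (99.54/0.7^3) / (22.07/8.02^3) = 6783.0386

6783.0386


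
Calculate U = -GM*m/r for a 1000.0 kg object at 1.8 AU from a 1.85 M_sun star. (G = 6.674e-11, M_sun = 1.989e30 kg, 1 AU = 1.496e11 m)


M = 1.85 * 1.989e30 kg = 3.67965e+30 kg; r = 1.8 AU * 1.496e11 m/AU = 2.6928e+11 m. U = -GM*m/r = -(6.674e-11 * 3.67965e+30 * 1000.0) / 2.6928e+11 = -9.120e+11

-9.120e+11 J


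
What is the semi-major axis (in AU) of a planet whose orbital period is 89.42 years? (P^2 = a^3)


a = P^(2/3) = 89.42^(2/3) = 19.9966

19.9966 AU


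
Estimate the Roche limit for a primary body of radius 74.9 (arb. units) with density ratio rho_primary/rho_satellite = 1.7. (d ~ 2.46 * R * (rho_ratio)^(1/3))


d_Roche = 2.46 * 74.9 * 1.7^(1/3) = 219.9041

219.9041


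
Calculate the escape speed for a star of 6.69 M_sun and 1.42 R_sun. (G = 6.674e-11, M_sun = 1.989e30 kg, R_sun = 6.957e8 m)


M = 6.69 * 1.989e30 kg = 1.330641e+31 kg; R = 1.42 * 6.957e8 m = 9.87894e+08 m. v_esc = sqrt(2GM/R) = sqrt(2 * 6.674e-11 * 1.330641e+31 / 9.87894e+08) = 1.341e+06

1.341e+06 m/s


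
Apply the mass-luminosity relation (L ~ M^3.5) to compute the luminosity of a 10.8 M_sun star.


L/L_sun = (M/M_sun)^3.5 = 10.8^3.5 = 4139.8361

4139.8361 L_sun


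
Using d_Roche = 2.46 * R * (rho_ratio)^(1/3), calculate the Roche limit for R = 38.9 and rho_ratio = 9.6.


d_Roche = 2.46 * 38.9 * 9.6^(1/3) = 203.3801

203.3801


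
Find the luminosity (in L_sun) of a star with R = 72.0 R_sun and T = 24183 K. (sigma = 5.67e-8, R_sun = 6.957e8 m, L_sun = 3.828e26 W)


R = 72.0 * 6.957e8 m = 5.00904e+10 m. L = 4*pi*R^2*sigma*T^4 = 4*pi*(5.00904e+10)^2 * 5.67e-8 * 24183^4 = 6.114242028e+32 W. L/L_sun = 6.114242028e+32 / 3.828e26 = 1.597e+06

1.597e+06 L_sun


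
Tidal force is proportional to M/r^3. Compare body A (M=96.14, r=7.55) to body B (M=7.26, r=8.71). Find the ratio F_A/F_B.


Ratio = (M1/r1^3) / (M2/r2^3) = (96.14/7.55^3) / (7.26/8.71^3) = 20.332

20.332


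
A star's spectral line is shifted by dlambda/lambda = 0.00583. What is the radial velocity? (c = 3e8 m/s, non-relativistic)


v = (dlambda/lambda) * c = 0.00583 * 3e8 = 1.749e+06

1.749e+06 m/s


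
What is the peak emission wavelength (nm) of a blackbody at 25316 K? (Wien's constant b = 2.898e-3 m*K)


lam_max = b / T = 2.898e-3 / 25316 = 1.145e-07 m = 114.4731 nm

114.4731 nm


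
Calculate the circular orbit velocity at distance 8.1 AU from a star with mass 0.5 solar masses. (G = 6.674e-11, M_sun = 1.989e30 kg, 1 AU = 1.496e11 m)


v = sqrt(GM/r) = sqrt(6.674e-11 * 9.945e+29 / 1.212e+12) = 7400.9452

7400.9452 m/s


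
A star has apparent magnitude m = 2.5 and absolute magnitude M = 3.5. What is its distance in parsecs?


d = 10^((m - M + 5)/5) = 10^((2.5 - 3.5 + 5)/5) = 6.3096

6.3096 pc


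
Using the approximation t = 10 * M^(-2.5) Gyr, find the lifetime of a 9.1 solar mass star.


t = 10 * M^(-2.5) = 10 * 9.1^(-2.5) = 0.04

0.04 Gyr


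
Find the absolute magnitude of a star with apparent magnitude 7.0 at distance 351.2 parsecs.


M = m - 5*log10(d) + 5 = 7.0 - 5*log10(351.2) + 5 = -0.7278

-0.7278


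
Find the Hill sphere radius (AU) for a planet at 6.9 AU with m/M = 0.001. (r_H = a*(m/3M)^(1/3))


r_H = a * (m/3M)^(1/3) = 6.9 * (0.001/3)^(1/3) = 0.4784

0.4784 AU


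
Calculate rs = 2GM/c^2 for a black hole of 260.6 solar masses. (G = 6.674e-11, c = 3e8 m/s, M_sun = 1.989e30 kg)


M = 260.6 * 1.989e30 kg = 5.183334e+32 kg. rs = 2GM/c^2 = 2 * 6.674e-11 * 5.183334e+32 / (3e8)^2 = 768746.0248

768746.0248 m


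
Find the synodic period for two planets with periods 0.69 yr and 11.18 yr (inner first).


1/P_syn = |1/P1 - 1/P2| = |1/0.69 - 1/11.18| => P_syn = 0.7354

0.7354 years


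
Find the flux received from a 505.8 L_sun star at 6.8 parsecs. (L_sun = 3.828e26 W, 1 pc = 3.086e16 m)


F = L / (4*pi*d^2) = 1.936e+29 / (4*pi*(2.098e+17)^2) = 3.499e-07

3.499e-07 W/m^2


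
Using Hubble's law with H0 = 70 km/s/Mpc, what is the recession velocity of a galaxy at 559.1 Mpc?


v = H0 * d = 70 * 559.1 = 39137.0

39137.0 km/s


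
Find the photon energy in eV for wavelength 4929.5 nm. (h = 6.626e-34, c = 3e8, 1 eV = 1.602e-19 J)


E = hc/lambda = 6.626e-34 * 3e8 / 4.929e-06 = 4.032e-20 J = 0.2517 eV

0.2517 eV


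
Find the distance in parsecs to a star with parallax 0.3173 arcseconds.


d = 1/p = 1/0.3173 = 3.1516

3.1516 pc


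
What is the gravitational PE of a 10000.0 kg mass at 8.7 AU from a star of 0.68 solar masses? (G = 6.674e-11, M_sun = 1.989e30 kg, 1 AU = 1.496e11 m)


M = 0.68 * 1.989e30 kg = 1.35252e+30 kg; r = 8.7 AU * 1.496e11 m/AU = 1.30152e+12 m. U = -GM*m/r = -(6.674e-11 * 1.35252e+30 * 10000.0) / 1.30152e+12 = -6.936e+11

-6.936e+11 J


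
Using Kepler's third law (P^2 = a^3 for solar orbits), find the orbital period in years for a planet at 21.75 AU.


P = a^(3/2) = 21.75^1.5 = 101.4352

101.4352 years


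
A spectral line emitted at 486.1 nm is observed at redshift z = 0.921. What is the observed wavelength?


lam_obs = lam_emit * (1 + z) = 486.1 * (1 + 0.921) = 933.7981

933.7981 nm


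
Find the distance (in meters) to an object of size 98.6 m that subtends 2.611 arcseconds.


D = size / theta_rad, theta_rad = 2.611 * pi/(180*3600) = 1.266e-05, D = 7.789e+06

7.789e+06 m


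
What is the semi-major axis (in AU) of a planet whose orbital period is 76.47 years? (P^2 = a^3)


a = P^(2/3) = 76.47^(2/3) = 18.0161

18.0161 AU


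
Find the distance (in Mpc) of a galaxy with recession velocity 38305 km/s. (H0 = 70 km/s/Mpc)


d = v / H0 = 38305 / 70 = 547.2143

547.2143 Mpc


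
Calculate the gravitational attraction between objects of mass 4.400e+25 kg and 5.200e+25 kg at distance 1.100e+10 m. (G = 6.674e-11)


F = G*m1*m2/r^2 = 6.674e-11 * 4.400e+25 * 5.200e+25 / (1.100e+10)^2 = 6.674e-11 * 2.288e+51 / 1.210e+20 = 1.262e+21

1.262e+21 N


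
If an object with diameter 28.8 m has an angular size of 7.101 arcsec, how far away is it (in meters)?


D = size / theta_rad, theta_rad = 7.101 * pi/(180*3600) = 3.443e-05, D = 836561.9518

836561.9518 m


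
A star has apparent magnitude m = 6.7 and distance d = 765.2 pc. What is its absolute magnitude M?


M = m - 5*log10(d) + 5 = 6.7 - 5*log10(765.2) + 5 = -2.7189

-2.7189


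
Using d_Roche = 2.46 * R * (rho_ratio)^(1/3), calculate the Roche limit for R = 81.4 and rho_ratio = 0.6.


d_Roche = 2.46 * 81.4 * 0.6^(1/3) = 168.8923

168.8923


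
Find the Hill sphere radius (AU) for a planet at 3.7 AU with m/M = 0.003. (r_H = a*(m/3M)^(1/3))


r_H = a * (m/3M)^(1/3) = 3.7 * (0.003/3)^(1/3) = 0.37

0.37 AU


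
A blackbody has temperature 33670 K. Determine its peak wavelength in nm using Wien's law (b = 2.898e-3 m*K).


lam_max = b / T = 2.898e-3 / 33670 = 8.607e-08 m = 86.0707 nm

86.0707 nm


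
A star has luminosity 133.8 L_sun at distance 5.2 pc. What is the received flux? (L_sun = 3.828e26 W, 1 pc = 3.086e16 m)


F = L / (4*pi*d^2) = 5.122e+28 / (4*pi*(1.605e+17)^2) = 1.583e-07

1.583e-07 W/m^2


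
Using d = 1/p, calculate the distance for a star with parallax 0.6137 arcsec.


d = 1/p = 1/0.6137 = 1.6295

1.6295 pc


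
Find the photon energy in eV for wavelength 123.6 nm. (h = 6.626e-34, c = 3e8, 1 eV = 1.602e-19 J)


E = hc/lambda = 6.626e-34 * 3e8 / 1.236e-07 = 1.608e-18 J = 10.039 eV

10.039 eV


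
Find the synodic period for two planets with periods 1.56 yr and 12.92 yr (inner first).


1/P_syn = |1/P1 - 1/P2| = |1/1.56 - 1/12.92| => P_syn = 1.7742

1.7742 years


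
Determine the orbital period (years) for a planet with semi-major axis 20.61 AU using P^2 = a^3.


P = a^(3/2) = 20.61^1.5 = 93.5658

93.5658 years


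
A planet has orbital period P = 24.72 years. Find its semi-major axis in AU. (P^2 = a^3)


a = P^(2/3) = 24.72^(2/3) = 8.4859

8.4859 AU


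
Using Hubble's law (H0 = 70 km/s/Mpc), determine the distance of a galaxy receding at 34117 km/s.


d = v / H0 = 34117 / 70 = 487.3857

487.3857 Mpc


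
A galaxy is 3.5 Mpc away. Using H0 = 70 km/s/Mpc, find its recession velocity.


v = H0 * d = 70 * 3.5 = 245.0

245.0 km/s


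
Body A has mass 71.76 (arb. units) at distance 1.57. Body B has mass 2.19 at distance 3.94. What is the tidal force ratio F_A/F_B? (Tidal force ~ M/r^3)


Ratio = (M1/r1^3) / (M2/r2^3) = (71.76/1.57^3) / (2.19/3.94^3) = 517.8787

517.8787


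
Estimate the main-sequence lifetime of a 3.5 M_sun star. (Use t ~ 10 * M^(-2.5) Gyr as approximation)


t = 10 * M^(-2.5) = 10 * 3.5^(-2.5) = 0.4363

0.4363 Gyr


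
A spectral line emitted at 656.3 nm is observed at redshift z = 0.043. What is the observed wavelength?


lam_obs = lam_emit * (1 + z) = 656.3 * (1 + 0.043) = 684.5209

684.5209 nm


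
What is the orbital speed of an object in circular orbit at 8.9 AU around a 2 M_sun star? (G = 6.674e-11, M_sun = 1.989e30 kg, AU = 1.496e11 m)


v = sqrt(GM/r) = sqrt(6.674e-11 * 3.978e+30 / 1.331e+12) = 14120.9752

14120.9752 m/s


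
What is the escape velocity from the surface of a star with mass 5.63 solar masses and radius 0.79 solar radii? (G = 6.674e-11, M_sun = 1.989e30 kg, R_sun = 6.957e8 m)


M = 5.63 * 1.989e30 kg = 1.119807e+31 kg; R = 0.79 * 6.957e8 m = 5.49603e+08 m. v_esc = sqrt(2GM/R) = sqrt(2 * 6.674e-11 * 1.119807e+31 / 5.49603e+08) = 1.649e+06

1.649e+06 m/s


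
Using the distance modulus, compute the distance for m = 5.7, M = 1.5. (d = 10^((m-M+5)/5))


d = 10^((m - M + 5)/5) = 10^((5.7 - 1.5 + 5)/5) = 69.1831

69.1831 pc


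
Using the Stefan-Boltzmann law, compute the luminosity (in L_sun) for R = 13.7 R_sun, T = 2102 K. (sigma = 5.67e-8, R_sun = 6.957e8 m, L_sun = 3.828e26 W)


R = 13.7 * 6.957e8 m = 9.53109e+09 m. L = 4*pi*R^2*sigma*T^4 = 4*pi*(9.53109e+09)^2 * 5.67e-8 * 2102^4 = 1.263597944e+27 W. L/L_sun = 1.263597944e+27 / 3.828e26 = 3.3009

3.3009 L_sun


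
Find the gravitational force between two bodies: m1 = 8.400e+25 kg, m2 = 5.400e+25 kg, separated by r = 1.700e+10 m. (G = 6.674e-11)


F = G*m1*m2/r^2 = 6.674e-11 * 8.400e+25 * 5.400e+25 / (1.700e+10)^2 = 6.674e-11 * 4.536e+51 / 2.890e+20 = 1.048e+21

1.048e+21 N


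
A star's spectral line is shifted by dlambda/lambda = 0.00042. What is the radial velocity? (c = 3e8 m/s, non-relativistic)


v = (dlambda/lambda) * c = 0.00042 * 3e8 = 126000.0

126000.0 m/s


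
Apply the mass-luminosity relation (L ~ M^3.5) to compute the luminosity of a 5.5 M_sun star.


L/L_sun = (M/M_sun)^3.5 = 5.5^3.5 = 390.184

390.184 L_sun


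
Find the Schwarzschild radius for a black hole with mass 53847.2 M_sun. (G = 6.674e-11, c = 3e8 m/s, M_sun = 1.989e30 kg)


M = 53847.2 * 1.989e30 kg = 1.071020808e+35 kg. rs = 2GM/c^2 = 2 * 6.674e-11 * 1.071020808e+35 / (3e8)^2 = 1.588e+08

1.588e+08 m


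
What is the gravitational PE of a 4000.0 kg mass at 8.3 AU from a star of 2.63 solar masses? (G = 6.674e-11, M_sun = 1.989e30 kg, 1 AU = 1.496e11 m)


M = 2.63 * 1.989e30 kg = 5.23107e+30 kg; r = 8.3 AU * 1.496e11 m/AU = 1.24168e+12 m. U = -GM*m/r = -(6.674e-11 * 5.23107e+30 * 4000.0) / 1.24168e+12 = -1.125e+12

-1.125e+12 J


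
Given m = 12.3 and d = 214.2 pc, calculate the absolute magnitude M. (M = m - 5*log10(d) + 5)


M = m - 5*log10(d) + 5 = 12.3 - 5*log10(214.2) + 5 = 5.6459

5.6459


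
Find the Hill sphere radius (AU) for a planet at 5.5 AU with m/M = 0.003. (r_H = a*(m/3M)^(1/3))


r_H = a * (m/3M)^(1/3) = 5.5 * (0.003/3)^(1/3) = 0.55

0.55 AU


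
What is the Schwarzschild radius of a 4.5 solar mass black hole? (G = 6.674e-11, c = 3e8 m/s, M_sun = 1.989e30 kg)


M = 4.5 * 1.989e30 kg = 8.9505e+30 kg. rs = 2GM/c^2 = 2 * 6.674e-11 * 8.9505e+30 / (3e8)^2 = 13274.586

13274.586 m


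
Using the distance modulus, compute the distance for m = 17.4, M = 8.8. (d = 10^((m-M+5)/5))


d = 10^((m - M + 5)/5) = 10^((17.4 - 8.8 + 5)/5) = 524.8075

524.8075 pc


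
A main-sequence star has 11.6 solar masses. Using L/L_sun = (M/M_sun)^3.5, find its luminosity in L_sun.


L/L_sun = (M/M_sun)^3.5 = 11.6^3.5 = 5316.2202

5316.2202 L_sun


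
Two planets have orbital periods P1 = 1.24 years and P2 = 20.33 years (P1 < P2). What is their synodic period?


1/P_syn = |1/P1 - 1/P2| = |1/1.24 - 1/20.33| => P_syn = 1.3205

1.3205 years


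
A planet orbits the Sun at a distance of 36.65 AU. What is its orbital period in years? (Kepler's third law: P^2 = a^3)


P = a^(3/2) = 36.65^1.5 = 221.8763

221.8763 years


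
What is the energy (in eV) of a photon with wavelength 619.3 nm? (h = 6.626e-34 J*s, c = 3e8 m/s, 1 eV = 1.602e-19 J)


E = hc/lambda = 6.626e-34 * 3e8 / 6.193e-07 = 3.210e-19 J = 2.0036 eV

2.0036 eV


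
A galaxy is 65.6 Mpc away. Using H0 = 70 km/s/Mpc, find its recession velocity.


v = H0 * d = 70 * 65.6 = 4592.0

4592.0 km/s


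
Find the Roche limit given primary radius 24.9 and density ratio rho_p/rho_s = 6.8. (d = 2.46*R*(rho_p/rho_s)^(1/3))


d_Roche = 2.46 * 24.9 * 6.8^(1/3) = 116.0479

116.0479


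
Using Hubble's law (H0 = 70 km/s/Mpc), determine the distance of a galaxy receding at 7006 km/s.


d = v / H0 = 7006 / 70 = 100.0857

100.0857 Mpc


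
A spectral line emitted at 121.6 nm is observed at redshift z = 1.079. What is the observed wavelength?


lam_obs = lam_emit * (1 + z) = 121.6 * (1 + 1.079) = 252.8064

252.8064 nm


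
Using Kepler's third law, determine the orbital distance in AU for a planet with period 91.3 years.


a = P^(2/3) = 91.3^(2/3) = 20.2759

20.2759 AU


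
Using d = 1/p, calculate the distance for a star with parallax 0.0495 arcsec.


d = 1/p = 1/0.0495 = 20.202

20.202 pc


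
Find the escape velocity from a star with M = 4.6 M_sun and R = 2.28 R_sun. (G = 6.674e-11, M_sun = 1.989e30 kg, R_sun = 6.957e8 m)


M = 4.6 * 1.989e30 kg = 9.1494e+30 kg; R = 2.28 * 6.957e8 m = 1.586196e+09 m. v_esc = sqrt(2GM/R) = sqrt(2 * 6.674e-11 * 9.1494e+30 / 1.586196e+09) = 877457.2794

877457.2794 m/s


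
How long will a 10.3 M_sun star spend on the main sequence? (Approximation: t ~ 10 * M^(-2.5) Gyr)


t = 10 * M^(-2.5) = 10 * 10.3^(-2.5) = 0.0294

0.0294 Gyr


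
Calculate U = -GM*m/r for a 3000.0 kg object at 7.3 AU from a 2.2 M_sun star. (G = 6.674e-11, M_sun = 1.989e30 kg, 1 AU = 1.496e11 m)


M = 2.2 * 1.989e30 kg = 4.3758e+30 kg; r = 7.3 AU * 1.496e11 m/AU = 1.09208e+12 m. U = -GM*m/r = -(6.674e-11 * 4.3758e+30 * 3000.0) / 1.09208e+12 = -8.023e+11

-8.023e+11 J


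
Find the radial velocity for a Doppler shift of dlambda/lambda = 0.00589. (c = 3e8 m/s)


v = (dlambda/lambda) * c = 0.00589 * 3e8 = 1.767e+06

1.767e+06 m/s


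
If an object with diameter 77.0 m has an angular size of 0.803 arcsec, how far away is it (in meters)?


D = size / theta_rad, theta_rad = 0.803 * pi/(180*3600) = 3.893e-06, D = 1.978e+07

1.978e+07 m


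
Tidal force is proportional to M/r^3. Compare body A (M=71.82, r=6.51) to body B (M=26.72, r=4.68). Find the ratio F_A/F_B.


Ratio = (M1/r1^3) / (M2/r2^3) = (71.82/6.51^3) / (26.72/4.68^3) = 0.9986

0.9986


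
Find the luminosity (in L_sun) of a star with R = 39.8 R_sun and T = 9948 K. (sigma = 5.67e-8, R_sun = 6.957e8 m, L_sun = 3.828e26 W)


R = 39.8 * 6.957e8 m = 2.768886e+10 m. L = 4*pi*R^2*sigma*T^4 = 4*pi*(2.768886e+10)^2 * 5.67e-8 * 9948^4 = 5.349906355e+30 W. L/L_sun = 5.349906355e+30 / 3.828e26 = 13975.7219

13975.7219 L_sun


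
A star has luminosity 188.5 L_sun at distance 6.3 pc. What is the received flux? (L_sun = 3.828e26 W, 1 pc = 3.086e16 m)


F = L / (4*pi*d^2) = 7.216e+28 / (4*pi*(1.944e+17)^2) = 1.519e-07

1.519e-07 W/m^2


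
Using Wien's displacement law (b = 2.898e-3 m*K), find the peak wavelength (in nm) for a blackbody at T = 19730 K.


lam_max = b / T = 2.898e-3 / 19730 = 1.469e-07 m = 146.8829 nm

146.8829 nm


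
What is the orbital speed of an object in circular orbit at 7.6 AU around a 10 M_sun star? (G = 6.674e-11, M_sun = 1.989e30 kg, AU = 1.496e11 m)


v = sqrt(GM/r) = sqrt(6.674e-11 * 1.989e+31 / 1.137e+12) = 34169.443

34169.443 m/s


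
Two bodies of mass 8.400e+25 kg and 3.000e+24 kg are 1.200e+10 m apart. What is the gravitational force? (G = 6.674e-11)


F = G*m1*m2/r^2 = 6.674e-11 * 8.400e+25 * 3.000e+24 / (1.200e+10)^2 = 6.674e-11 * 2.520e+50 / 1.440e+20 = 1.168e+20

1.168e+20 N


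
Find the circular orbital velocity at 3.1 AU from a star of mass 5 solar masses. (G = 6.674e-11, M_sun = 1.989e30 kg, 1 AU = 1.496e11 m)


v = sqrt(GM/r) = sqrt(6.674e-11 * 9.945e+30 / 4.638e+11) = 37831.0897

37831.0897 m/s


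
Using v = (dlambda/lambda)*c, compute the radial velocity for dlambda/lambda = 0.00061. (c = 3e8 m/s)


v = (dlambda/lambda) * c = 0.00061 * 3e8 = 183000.0

183000.0 m/s


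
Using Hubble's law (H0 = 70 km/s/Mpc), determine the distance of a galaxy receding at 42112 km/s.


d = v / H0 = 42112 / 70 = 601.6

601.6 Mpc


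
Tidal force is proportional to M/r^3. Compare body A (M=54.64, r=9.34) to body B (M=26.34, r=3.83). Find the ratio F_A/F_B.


Ratio = (M1/r1^3) / (M2/r2^3) = (54.64/9.34^3) / (26.34/3.83^3) = 0.143

0.143


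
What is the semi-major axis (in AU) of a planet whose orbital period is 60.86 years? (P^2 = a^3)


a = P^(2/3) = 60.86^(2/3) = 15.4723

15.4723 AU


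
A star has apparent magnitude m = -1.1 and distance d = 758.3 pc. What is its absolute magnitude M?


M = m - 5*log10(d) + 5 = -1.1 - 5*log10(758.3) + 5 = -10.4992

-10.4992


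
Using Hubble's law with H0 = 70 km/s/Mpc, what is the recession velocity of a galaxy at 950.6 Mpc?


v = H0 * d = 70 * 950.6 = 66542.0

66542.0 km/s


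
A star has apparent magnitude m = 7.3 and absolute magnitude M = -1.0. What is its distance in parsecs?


d = 10^((m - M + 5)/5) = 10^((7.3 - -1.0 + 5)/5) = 457.0882

457.0882 pc


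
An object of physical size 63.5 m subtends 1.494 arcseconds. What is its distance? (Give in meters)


D = size / theta_rad, theta_rad = 1.494 * pi/(180*3600) = 7.243e-06, D = 8.767e+06

8.767e+06 m


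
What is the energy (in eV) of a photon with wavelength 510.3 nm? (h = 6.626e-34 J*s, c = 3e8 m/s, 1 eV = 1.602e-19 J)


E = hc/lambda = 6.626e-34 * 3e8 / 5.103e-07 = 3.895e-19 J = 2.4316 eV

2.4316 eV


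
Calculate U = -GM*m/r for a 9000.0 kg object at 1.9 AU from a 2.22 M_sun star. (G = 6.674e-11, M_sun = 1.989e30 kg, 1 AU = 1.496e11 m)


M = 2.22 * 1.989e30 kg = 4.41558e+30 kg; r = 1.9 AU * 1.496e11 m/AU = 2.8424e+11 m. U = -GM*m/r = -(6.674e-11 * 4.41558e+30 * 9000.0) / 2.8424e+11 = -9.331e+12

-9.331e+12 J


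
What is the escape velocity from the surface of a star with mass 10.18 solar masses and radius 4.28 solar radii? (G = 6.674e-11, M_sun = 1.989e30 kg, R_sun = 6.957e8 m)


M = 10.18 * 1.989e30 kg = 2.024802e+31 kg; R = 4.28 * 6.957e8 m = 2.977596e+09 m. v_esc = sqrt(2GM/R) = sqrt(2 * 6.674e-11 * 2.024802e+31 / 2.977596e+09) = 952722.6569

952722.6569 m/s


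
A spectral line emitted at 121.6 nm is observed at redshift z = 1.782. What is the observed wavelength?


lam_obs = lam_emit * (1 + z) = 121.6 * (1 + 1.782) = 338.2912

338.2912 nm


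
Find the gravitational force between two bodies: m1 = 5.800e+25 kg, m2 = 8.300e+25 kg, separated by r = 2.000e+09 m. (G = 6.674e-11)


F = G*m1*m2/r^2 = 6.674e-11 * 5.800e+25 * 8.300e+25 / (2.000e+09)^2 = 6.674e-11 * 4.814e+51 / 4.000e+18 = 8.032e+22

8.032e+22 N


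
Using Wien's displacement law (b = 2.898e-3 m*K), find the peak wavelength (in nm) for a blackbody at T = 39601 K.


lam_max = b / T = 2.898e-3 / 39601 = 7.318e-08 m = 73.18 nm

73.18 nm


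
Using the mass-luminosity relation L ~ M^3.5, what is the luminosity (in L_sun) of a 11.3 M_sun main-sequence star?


L/L_sun = (M/M_sun)^3.5 = 11.3^3.5 = 4850.3665

4850.3665 L_sun


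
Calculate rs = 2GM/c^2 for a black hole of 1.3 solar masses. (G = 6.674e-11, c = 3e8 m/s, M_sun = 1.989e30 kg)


M = 1.3 * 1.989e30 kg = 2.5857e+30 kg. rs = 2GM/c^2 = 2 * 6.674e-11 * 2.5857e+30 / (3e8)^2 = 3834.8804

3834.8804 m


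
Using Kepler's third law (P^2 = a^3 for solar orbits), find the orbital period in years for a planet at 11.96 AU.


P = a^(3/2) = 11.96^1.5 = 41.3615

41.3615 years


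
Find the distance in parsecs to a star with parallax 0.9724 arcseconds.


d = 1/p = 1/0.9724 = 1.0284

1.0284 pc


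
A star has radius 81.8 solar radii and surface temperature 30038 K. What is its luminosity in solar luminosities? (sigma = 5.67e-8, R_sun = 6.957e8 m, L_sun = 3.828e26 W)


R = 81.8 * 6.957e8 m = 5.690826e+10 m. L = 4*pi*R^2*sigma*T^4 = 4*pi*(5.690826e+10)^2 * 5.67e-8 * 30038^4 = 1.878570892e+33 W. L/L_sun = 1.878570892e+33 / 3.828e26 = 4.907e+06

4.907e+06 L_sun


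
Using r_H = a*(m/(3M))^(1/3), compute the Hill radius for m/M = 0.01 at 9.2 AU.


r_H = a * (m/3M)^(1/3) = 9.2 * (0.01/3)^(1/3) = 1.3743

1.3743 AU


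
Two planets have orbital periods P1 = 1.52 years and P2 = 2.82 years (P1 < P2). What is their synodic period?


1/P_syn = |1/P1 - 1/P2| = |1/1.52 - 1/2.82| => P_syn = 3.2972

3.2972 years


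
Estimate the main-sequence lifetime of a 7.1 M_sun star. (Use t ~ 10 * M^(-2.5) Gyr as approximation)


t = 10 * M^(-2.5) = 10 * 7.1^(-2.5) = 0.0744

0.0744 Gyr


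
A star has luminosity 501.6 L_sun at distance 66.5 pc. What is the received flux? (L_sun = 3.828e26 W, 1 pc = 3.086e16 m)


F = L / (4*pi*d^2) = 1.920e+29 / (4*pi*(2.052e+18)^2) = 3.628e-09

3.628e-09 W/m^2


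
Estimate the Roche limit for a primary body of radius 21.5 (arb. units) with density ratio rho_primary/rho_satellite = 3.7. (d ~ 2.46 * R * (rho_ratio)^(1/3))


d_Roche = 2.46 * 21.5 * 3.7^(1/3) = 81.8039

81.8039


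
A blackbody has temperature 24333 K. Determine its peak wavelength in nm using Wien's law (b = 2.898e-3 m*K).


lam_max = b / T = 2.898e-3 / 24333 = 1.191e-07 m = 119.0975 nm

119.0975 nm


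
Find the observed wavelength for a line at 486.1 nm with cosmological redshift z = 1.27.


lam_obs = lam_emit * (1 + z) = 486.1 * (1 + 1.27) = 1103.447

1103.447 nm


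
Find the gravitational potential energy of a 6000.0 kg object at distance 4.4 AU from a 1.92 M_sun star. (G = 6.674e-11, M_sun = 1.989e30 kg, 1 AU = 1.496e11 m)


M = 1.92 * 1.989e30 kg = 3.81888e+30 kg; r = 4.4 AU * 1.496e11 m/AU = 6.5824e+11 m. U = -GM*m/r = -(6.674e-11 * 3.81888e+30 * 6000.0) / 6.5824e+11 = -2.323e+12

-2.323e+12 J


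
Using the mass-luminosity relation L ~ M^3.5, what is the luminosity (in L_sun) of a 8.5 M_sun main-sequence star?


L/L_sun = (M/M_sun)^3.5 = 8.5^3.5 = 1790.4667

1790.4667 L_sun


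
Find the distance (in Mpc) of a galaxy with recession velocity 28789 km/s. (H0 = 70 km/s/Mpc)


d = v / H0 = 28789 / 70 = 411.2714

411.2714 Mpc


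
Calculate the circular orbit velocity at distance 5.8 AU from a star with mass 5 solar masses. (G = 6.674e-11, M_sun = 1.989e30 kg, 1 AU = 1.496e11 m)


v = sqrt(GM/r) = sqrt(6.674e-11 * 9.945e+30 / 8.677e+11) = 27657.6771

27657.6771 m/s


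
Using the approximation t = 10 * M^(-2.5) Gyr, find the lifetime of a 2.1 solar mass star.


t = 10 * M^(-2.5) = 10 * 2.1^(-2.5) = 1.5648

1.5648 Gyr


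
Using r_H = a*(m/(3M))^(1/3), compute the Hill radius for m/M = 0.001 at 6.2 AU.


r_H = a * (m/3M)^(1/3) = 6.2 * (0.001/3)^(1/3) = 0.4299

0.4299 AU


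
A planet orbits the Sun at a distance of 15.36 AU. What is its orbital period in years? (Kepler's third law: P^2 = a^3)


P = a^(3/2) = 15.36^1.5 = 60.1987

60.1987 years


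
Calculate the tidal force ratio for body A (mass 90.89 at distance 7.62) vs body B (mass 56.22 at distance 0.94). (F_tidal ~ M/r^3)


Ratio = (M1/r1^3) / (M2/r2^3) = (90.89/7.62^3) / (56.22/0.94^3) = 0.003

0.003


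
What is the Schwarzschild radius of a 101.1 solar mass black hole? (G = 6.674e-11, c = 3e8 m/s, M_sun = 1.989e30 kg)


M = 101.1 * 1.989e30 kg = 2.010879e+32 kg. rs = 2GM/c^2 = 2 * 6.674e-11 * 2.010879e+32 / (3e8)^2 = 298235.6988

298235.6988 m


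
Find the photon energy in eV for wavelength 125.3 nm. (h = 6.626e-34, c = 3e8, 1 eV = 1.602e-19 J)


E = hc/lambda = 6.626e-34 * 3e8 / 1.253e-07 = 1.586e-18 J = 9.9028 eV

9.9028 eV


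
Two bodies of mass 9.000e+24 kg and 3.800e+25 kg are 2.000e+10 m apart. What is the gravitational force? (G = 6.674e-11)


F = G*m1*m2/r^2 = 6.674e-11 * 9.000e+24 * 3.800e+25 / (2.000e+10)^2 = 6.674e-11 * 3.420e+50 / 4.000e+20 = 5.706e+19

5.706e+19 N


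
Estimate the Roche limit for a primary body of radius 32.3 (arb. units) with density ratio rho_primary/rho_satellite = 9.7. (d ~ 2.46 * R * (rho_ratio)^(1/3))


d_Roche = 2.46 * 32.3 * 9.7^(1/3) = 169.4578

169.4578


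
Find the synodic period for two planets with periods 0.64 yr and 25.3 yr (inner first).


1/P_syn = |1/P1 - 1/P2| = |1/0.64 - 1/25.3| => P_syn = 0.6566

0.6566 years


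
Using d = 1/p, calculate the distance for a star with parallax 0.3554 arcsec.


d = 1/p = 1/0.3554 = 2.8137

2.8137 pc


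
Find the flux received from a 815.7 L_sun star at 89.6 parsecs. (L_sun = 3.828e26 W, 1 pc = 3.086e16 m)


F = L / (4*pi*d^2) = 3.122e+29 / (4*pi*(2.765e+18)^2) = 3.250e-09

3.250e-09 W/m^2


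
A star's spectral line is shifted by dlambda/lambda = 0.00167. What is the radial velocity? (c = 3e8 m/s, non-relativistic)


v = (dlambda/lambda) * c = 0.00167 * 3e8 = 501000.0

501000.0 m/s


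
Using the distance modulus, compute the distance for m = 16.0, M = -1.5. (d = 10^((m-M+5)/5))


d = 10^((m - M + 5)/5) = 10^((16.0 - -1.5 + 5)/5) = 31622.7766

31622.7766 pc


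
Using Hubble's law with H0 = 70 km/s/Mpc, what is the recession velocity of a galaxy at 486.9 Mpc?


v = H0 * d = 70 * 486.9 = 34083.0

34083.0 km/s


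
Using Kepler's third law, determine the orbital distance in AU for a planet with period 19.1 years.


a = P^(2/3) = 19.1^(2/3) = 7.1453

7.1453 AU


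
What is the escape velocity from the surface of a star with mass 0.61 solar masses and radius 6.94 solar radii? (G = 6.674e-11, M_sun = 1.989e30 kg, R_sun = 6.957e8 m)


M = 0.61 * 1.989e30 kg = 1.21329e+30 kg; R = 6.94 * 6.957e8 m = 4.828158e+09 m. v_esc = sqrt(2GM/R) = sqrt(2 * 6.674e-11 * 1.21329e+30 / 4.828158e+09) = 183146.9418

183146.9418 m/s


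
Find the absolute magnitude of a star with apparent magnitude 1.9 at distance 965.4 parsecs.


M = m - 5*log10(d) + 5 = 1.9 - 5*log10(965.4) + 5 = -8.0235

-8.0235


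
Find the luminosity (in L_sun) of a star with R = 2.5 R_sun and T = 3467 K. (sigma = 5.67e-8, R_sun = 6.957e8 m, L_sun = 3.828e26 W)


R = 2.5 * 6.957e8 m = 1.73925e+09 m. L = 4*pi*R^2*sigma*T^4 = 4*pi*(1.73925e+09)^2 * 5.67e-8 * 3467^4 = 3.114098272e+26 W. L/L_sun = 3.114098272e+26 / 3.828e26 = 0.8135

0.8135 L_sun


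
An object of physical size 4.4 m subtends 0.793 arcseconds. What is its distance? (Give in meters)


D = size / theta_rad, theta_rad = 0.793 * pi/(180*3600) = 3.845e-06, D = 1.144e+06

1.144e+06 m


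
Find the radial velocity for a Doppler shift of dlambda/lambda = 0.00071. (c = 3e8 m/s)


v = (dlambda/lambda) * c = 0.00071 * 3e8 = 213000.0

213000.0 m/s


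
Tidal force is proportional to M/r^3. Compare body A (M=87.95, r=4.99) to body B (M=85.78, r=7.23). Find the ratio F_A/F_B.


Ratio = (M1/r1^3) / (M2/r2^3) = (87.95/4.99^3) / (85.78/7.23^3) = 3.1186

3.1186


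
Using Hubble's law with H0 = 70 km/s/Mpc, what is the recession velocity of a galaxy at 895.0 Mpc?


v = H0 * d = 70 * 895.0 = 62650.0

62650.0 km/s


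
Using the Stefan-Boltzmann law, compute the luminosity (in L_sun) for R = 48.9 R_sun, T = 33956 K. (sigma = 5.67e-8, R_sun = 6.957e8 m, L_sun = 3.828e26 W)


R = 48.9 * 6.957e8 m = 3.401973e+10 m. L = 4*pi*R^2*sigma*T^4 = 4*pi*(3.401973e+10)^2 * 5.67e-8 * 33956^4 = 1.096278123e+33 W. L/L_sun = 1.096278123e+33 / 3.828e26 = 2.864e+06

2.864e+06 L_sun


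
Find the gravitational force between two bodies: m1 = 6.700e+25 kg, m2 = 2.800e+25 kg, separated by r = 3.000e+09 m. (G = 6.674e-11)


F = G*m1*m2/r^2 = 6.674e-11 * 6.700e+25 * 2.800e+25 / (3.000e+09)^2 = 6.674e-11 * 1.876e+51 / 9.000e+18 = 1.391e+22

1.391e+22 N


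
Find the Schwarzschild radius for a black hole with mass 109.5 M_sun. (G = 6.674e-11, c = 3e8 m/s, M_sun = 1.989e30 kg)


M = 109.5 * 1.989e30 kg = 2.177955e+32 kg. rs = 2GM/c^2 = 2 * 6.674e-11 * 2.177955e+32 / (3e8)^2 = 323014.926

323014.926 m


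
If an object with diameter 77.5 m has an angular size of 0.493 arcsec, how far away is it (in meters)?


D = size / theta_rad, theta_rad = 0.493 * pi/(180*3600) = 2.390e-06, D = 3.242e+07

3.242e+07 m


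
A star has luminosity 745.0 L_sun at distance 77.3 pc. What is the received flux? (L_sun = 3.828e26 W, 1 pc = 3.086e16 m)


F = L / (4*pi*d^2) = 2.852e+29 / (4*pi*(2.385e+18)^2) = 3.988e-09

3.988e-09 W/m^2


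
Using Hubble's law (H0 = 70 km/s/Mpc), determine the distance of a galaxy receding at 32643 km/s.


d = v / H0 = 32643 / 70 = 466.3286

466.3286 Mpc


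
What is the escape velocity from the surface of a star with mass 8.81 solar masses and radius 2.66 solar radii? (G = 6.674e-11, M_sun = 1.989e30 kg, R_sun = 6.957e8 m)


M = 8.81 * 1.989e30 kg = 1.752309e+31 kg; R = 2.66 * 6.957e8 m = 1.850562e+09 m. v_esc = sqrt(2GM/R) = sqrt(2 * 6.674e-11 * 1.752309e+31 / 1.850562e+09) = 1.124e+06

1.124e+06 m/s


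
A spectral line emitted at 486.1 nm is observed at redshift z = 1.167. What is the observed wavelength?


lam_obs = lam_emit * (1 + z) = 486.1 * (1 + 1.167) = 1053.3787

1053.3787 nm


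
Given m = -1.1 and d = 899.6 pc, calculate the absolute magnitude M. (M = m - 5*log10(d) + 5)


M = m - 5*log10(d) + 5 = -1.1 - 5*log10(899.6) + 5 = -10.8702

-10.8702


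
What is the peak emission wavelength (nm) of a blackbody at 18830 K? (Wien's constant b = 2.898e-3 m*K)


lam_max = b / T = 2.898e-3 / 18830 = 1.539e-07 m = 153.9033 nm

153.9033 nm


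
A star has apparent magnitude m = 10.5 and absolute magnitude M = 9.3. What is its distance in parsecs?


d = 10^((m - M + 5)/5) = 10^((10.5 - 9.3 + 5)/5) = 17.378

17.378 pc


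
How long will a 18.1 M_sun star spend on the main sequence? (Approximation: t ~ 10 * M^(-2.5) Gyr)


t = 10 * M^(-2.5) = 10 * 18.1^(-2.5) = 0.0072

0.0072 Gyr


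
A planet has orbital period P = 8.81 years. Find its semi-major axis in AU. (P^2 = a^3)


a = P^(2/3) = 8.81^(2/3) = 4.2656

4.2656 AU


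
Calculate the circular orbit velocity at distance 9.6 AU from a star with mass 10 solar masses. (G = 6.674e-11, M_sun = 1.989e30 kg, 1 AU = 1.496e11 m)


v = sqrt(GM/r) = sqrt(6.674e-11 * 1.989e+31 / 1.436e+12) = 30402.4848

30402.4848 m/s


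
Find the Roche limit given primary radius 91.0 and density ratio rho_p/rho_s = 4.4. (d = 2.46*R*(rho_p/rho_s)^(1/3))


d_Roche = 2.46 * 91.0 * 4.4^(1/3) = 366.8265

366.8265


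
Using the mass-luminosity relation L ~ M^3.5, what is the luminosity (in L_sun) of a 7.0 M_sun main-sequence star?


L/L_sun = (M/M_sun)^3.5 = 7.0^3.5 = 907.4927

907.4927 L_sun


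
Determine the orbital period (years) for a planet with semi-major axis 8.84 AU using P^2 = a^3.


P = a^(3/2) = 8.84^1.5 = 26.2832

26.2832 years


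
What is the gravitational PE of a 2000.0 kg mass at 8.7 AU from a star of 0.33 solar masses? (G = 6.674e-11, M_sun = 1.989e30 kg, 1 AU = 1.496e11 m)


M = 0.33 * 1.989e30 kg = 6.5637e+29 kg; r = 8.7 AU * 1.496e11 m/AU = 1.30152e+12 m. U = -GM*m/r = -(6.674e-11 * 6.5637e+29 * 2000.0) / 1.30152e+12 = -6.732e+10

-6.732e+10 J


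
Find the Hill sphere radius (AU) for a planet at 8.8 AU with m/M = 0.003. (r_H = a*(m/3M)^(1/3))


r_H = a * (m/3M)^(1/3) = 8.8 * (0.003/3)^(1/3) = 0.88

0.88 AU


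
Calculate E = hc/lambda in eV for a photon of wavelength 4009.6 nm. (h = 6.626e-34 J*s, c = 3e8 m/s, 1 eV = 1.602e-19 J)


E = hc/lambda = 6.626e-34 * 3e8 / 4.010e-06 = 4.958e-20 J = 0.3095 eV

0.3095 eV


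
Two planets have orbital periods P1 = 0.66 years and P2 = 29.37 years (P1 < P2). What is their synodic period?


1/P_syn = |1/P1 - 1/P2| = |1/0.66 - 1/29.37| => P_syn = 0.6752

0.6752 years


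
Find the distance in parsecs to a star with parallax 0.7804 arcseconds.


d = 1/p = 1/0.7804 = 1.2814

1.2814 pc


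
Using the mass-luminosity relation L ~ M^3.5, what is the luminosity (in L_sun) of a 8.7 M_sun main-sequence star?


L/L_sun = (M/M_sun)^3.5 = 8.7^3.5 = 1942.3048

1942.3048 L_sun


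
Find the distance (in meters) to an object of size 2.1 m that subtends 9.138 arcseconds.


D = size / theta_rad, theta_rad = 9.138 * pi/(180*3600) = 4.430e-05, D = 47401.6298

47401.6298 m


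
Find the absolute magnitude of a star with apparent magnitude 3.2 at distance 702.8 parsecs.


M = m - 5*log10(d) + 5 = 3.2 - 5*log10(702.8) + 5 = -6.0342

-6.0342


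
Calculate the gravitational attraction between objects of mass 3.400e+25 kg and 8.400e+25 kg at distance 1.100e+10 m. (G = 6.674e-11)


F = G*m1*m2/r^2 = 6.674e-11 * 3.400e+25 * 8.400e+25 / (1.100e+10)^2 = 6.674e-11 * 2.856e+51 / 1.210e+20 = 1.575e+21

1.575e+21 N


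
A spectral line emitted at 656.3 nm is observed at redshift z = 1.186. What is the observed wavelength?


lam_obs = lam_emit * (1 + z) = 656.3 * (1 + 1.186) = 1434.6718

1434.6718 nm


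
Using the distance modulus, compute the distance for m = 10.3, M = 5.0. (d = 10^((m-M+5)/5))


d = 10^((m - M + 5)/5) = 10^((10.3 - 5.0 + 5)/5) = 114.8154

114.8154 pc


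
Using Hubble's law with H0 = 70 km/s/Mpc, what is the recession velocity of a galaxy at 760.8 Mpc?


v = H0 * d = 70 * 760.8 = 53256.0

53256.0 km/s


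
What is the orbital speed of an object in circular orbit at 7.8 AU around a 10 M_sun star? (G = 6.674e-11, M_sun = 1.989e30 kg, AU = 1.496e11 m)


v = sqrt(GM/r) = sqrt(6.674e-11 * 1.989e+31 / 1.167e+12) = 33728.5285

33728.5285 m/s


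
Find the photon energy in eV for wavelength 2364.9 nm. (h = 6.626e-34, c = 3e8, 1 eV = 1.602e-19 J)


E = hc/lambda = 6.626e-34 * 3e8 / 2.365e-06 = 8.405e-20 J = 0.5247 eV

0.5247 eV


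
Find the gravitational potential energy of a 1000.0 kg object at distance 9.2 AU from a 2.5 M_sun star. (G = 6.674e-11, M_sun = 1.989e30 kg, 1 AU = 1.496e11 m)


M = 2.5 * 1.989e30 kg = 4.9725e+30 kg; r = 9.2 AU * 1.496e11 m/AU = 1.37632e+12 m. U = -GM*m/r = -(6.674e-11 * 4.9725e+30 * 1000.0) / 1.37632e+12 = -2.411e+11

-2.411e+11 J


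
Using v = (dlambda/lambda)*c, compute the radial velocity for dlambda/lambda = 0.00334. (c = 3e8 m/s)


v = (dlambda/lambda) * c = 0.00334 * 3e8 = 1.002e+06

1.002e+06 m/s


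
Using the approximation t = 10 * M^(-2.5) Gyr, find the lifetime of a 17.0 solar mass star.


t = 10 * M^(-2.5) = 10 * 17.0^(-2.5) = 0.0084

0.0084 Gyr


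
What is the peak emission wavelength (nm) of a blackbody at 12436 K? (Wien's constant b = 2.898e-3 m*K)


lam_max = b / T = 2.898e-3 / 12436 = 2.330e-07 m = 233.0331 nm

233.0331 nm


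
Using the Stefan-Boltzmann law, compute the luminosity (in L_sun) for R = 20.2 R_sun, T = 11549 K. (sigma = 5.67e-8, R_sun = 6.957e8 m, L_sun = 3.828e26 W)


R = 20.2 * 6.957e8 m = 1.405314e+10 m. L = 4*pi*R^2*sigma*T^4 = 4*pi*(1.405314e+10)^2 * 5.67e-8 * 11549^4 = 2.503324754e+30 W. L/L_sun = 2.503324754e+30 / 3.828e26 = 6539.5109

6539.5109 L_sun


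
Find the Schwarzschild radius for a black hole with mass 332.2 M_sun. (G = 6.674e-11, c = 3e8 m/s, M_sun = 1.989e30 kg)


M = 332.2 * 1.989e30 kg = 6.607458e+32 kg. rs = 2GM/c^2 = 2 * 6.674e-11 * 6.607458e+32 / (3e8)^2 = 979959.4376

979959.4376 m


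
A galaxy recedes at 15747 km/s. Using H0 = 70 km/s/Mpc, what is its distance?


d = v / H0 = 15747 / 70 = 224.9571

224.9571 Mpc


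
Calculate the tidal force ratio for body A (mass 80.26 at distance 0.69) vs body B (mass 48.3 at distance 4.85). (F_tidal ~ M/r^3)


Ratio = (M1/r1^3) / (M2/r2^3) = (80.26/0.69^3) / (48.3/4.85^3) = 577.072

577.072


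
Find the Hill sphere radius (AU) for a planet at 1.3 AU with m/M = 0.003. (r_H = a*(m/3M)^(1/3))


r_H = a * (m/3M)^(1/3) = 1.3 * (0.003/3)^(1/3) = 0.13

0.13 AU


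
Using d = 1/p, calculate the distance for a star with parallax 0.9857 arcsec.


d = 1/p = 1/0.9857 = 1.0145

1.0145 pc


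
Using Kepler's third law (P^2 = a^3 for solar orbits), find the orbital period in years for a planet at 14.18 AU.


P = a^(3/2) = 14.18^1.5 = 53.3967

53.3967 years


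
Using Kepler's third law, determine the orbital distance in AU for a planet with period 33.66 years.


a = P^(2/3) = 33.66^(2/3) = 10.425

10.425 AU


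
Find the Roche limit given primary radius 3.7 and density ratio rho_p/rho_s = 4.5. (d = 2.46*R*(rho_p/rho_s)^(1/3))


d_Roche = 2.46 * 3.7 * 4.5^(1/3) = 15.0271

15.0271


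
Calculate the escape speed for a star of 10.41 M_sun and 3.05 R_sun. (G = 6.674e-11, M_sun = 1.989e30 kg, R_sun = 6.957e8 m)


M = 10.41 * 1.989e30 kg = 2.070549e+31 kg; R = 3.05 * 6.957e8 m = 2.121885e+09 m. v_esc = sqrt(2GM/R) = sqrt(2 * 6.674e-11 * 2.070549e+31 / 2.121885e+09) = 1.141e+06

1.141e+06 m/s
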